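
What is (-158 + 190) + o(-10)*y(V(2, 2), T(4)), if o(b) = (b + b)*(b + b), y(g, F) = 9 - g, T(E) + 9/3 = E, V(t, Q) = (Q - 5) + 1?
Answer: 4432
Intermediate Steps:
V(t, Q) = -4 + Q (V(t, Q) = (-5 + Q) + 1 = -4 + Q)
T(E) = -3 + E
o(b) = 4*b² (o(b) = (2*b)*(2*b) = 4*b²)
(-158 + 190) + o(-10)*y(V(2, 2), T(4)) = (-158 + 190) + (4*(-10)²)*(9 - (-4 + 2)) = 32 + (4*100)*(9 - 1*(-2)) = 32 + 400*(9 + 2) = 32 + 400*11 = 32 + 4400 = 4432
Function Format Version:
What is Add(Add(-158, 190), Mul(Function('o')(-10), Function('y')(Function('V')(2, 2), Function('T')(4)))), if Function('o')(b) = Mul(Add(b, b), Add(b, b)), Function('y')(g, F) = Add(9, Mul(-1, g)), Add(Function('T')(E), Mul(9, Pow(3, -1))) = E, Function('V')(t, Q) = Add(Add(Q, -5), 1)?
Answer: 4432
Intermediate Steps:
Function('V')(t, Q) = Add(-4, Q) (Function('V')(t, Q) = Add(Add(-5, Q), 1) = Add(-4, Q))
Function('T')(E) = Add(-3, E)
Function('o')(b) = Mul(4, Pow(b, 2)) (Function('o')(b) = Mul(Mul(2, b), Mul(2, b)) = Mul(4, Pow(b, 2)))
Add(Add(-158, 190), Mul(Function('o')(-10), Function('y')(Function('V')(2, 2), Function('T')(4)))) = Add(Add(-158, 190), Mul(Mul(4, Pow(-10, 2)), Add(9, Mul(-1, Add(-4, 2))))) = Add(32, Mul(Mul(4, 100), Add(9, Mul(-1, -2)))) = Add(32, Mul(400, Add(9, 2))) = Add(32, Mul(400, 11)) = Add(32, 4400) = 4432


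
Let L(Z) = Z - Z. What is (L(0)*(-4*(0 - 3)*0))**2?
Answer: 0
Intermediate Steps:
L(Z) = 0
(L(0)*(-4*(0 - 3)*0))**2 = (0*(-4*(0 - 3)*0))**2 = (0*(-4*(-3)*0))**2 = (0*(12*0))**2 = (0*0)**2 = 0**2 = 0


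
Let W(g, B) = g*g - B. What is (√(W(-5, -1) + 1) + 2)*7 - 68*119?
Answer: -8078 + 21*√3 ≈ -8041.6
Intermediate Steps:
W(g, B) = g² - B
(√(W(-5, -1) + 1) + 2)*7 - 68*119 = (√(((-5)² - 1*(-1)) + 1) + 2)*7 - 68*119 = (√((25 + 1) + 1) + 2)*7 - 8092 = (√(26 + 1) + 2)*7 - 8092 = (√27 + 2)*7 - 8092 = (3*√3 + 2)*7 - 8092 = (2 + 3*√3)*7 - 8092 = (14 + 21*√3) - 8092 = -8078 + 21*√3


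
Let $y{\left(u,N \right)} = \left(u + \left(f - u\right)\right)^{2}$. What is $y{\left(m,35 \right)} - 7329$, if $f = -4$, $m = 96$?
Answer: $-7313$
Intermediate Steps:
$y{\left(u,N \right)} = 16$ ($y{\left(u,N \right)} = \left(u - \left(4 + u\right)\right)^{2} = \left(-4\right)^{2} = 16$)
$y{\left(m,35 \right)} - 7329 = 16 - 7329 = -7313$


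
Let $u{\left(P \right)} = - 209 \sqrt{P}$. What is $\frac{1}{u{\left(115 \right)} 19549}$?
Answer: $- \frac{\sqrt{115}}{469860215} \approx -2.2823 \cdot 10^{-8}$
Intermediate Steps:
$\frac{1}{u{\left(115 \right)} 19549} = \frac{1}{- 209 \sqrt{115} \cdot 19549} = - \frac{\sqrt{115}}{24035} \cdot \frac{1}{19549} = - \frac{\sqrt{115}}{469860215}$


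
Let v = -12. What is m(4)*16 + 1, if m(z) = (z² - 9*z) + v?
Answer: -511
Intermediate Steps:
m(z) = -12 + z² - 9*z (m(z) = (z² - 9*z) - 12 = -12 + z² - 9*z)
m(4)*16 + 1 = (-12 + 4² - 9*4)*16 + 1 = (-12 + 16 - 36)*16 + 1 = -32*16 + 1 = -512 + 1 = -511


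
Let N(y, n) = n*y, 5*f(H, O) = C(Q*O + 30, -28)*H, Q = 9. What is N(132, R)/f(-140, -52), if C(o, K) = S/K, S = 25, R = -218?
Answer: -28776/25 ≈ -1151.0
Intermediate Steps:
C(o, K) = 25/K
f(H, O) = -5*H/28 (f(H, O) = ((25/(-28))*H)/5 = ((25*(-1/28))*H)/5 = (-25*H/28)/5 = -5*H/28)
N(132, R)/f(-140, -52) = (-218*132)/((-5/28*(-140))) = -28776/25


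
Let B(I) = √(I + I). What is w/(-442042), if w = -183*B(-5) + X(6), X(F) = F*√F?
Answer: -3*√6/221021 + 183*I*√10/442042 ≈ -3.3248e-5 + 0.0013091*I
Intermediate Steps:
X(F) = F^(3/2)
B(I) = √2*√I (B(I) = √(2*I) = √2*√I)
w = 6*√6 - 183*I*√10 (w = -183*√2*√(-5) + 6^(3/2) = -183*√2*I*√5 + 6*√6 = -183*I*√10 + 6*√6 = 6*√6 - 183*I*√10 ≈ 14.697 - 578.7*I)
w/(-442042) = (6*√6 - 183*I*√10)/(-442042) = (6*√6 - 183*I*√10)*(-1/442042) = -3*√6/221021 + 183*I*√10/442042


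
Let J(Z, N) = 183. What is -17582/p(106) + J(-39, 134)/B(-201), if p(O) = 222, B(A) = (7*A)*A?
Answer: -92079112/1162651 ≈ -79.198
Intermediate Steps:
B(A) = 7*A²
-17582/p(106) + J(-39, 134)/B(-201) = -17582/222 + 183/((7*(-201)²)) = -17582*1/222 + 183/((7*40401)) = -8791/111 + 183/282807 = -8791/111 + 183*(1/282807) = -8791/111 + 61/94269 = -92079112/1162651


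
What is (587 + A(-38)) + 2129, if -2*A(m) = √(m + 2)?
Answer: 2716 - 3*I ≈ 2716.0 - 3.0*I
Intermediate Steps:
A(m) = -√(2 + m)/2 (A(m) = -√(m + 2)/2 = -√(2 + m)/2)
(587 + A(-38)) + 2129 = (587 - √(2 - 38)/2) + 2129 = (587 - 3*I) + 2129 = 2716 - 3*I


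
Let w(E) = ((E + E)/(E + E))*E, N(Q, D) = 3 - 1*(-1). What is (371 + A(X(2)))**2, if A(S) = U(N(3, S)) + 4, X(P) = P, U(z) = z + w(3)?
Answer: 145924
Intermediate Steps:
N(Q, D) = 4 (N(Q, D) = 3 + 1 = 4)
w(E) = E (w(E) = ((2*E)/((2*E)))*E = ((2*E)*(1/(2*E)))*E = 1*E = E)
U(z) = 3 + z (U(z) = z + 3 = 3 + z)
A(S) = 11 (A(S) = (3 + 4) + 4 = 7 + 4 = 11)
(371 + A(X(2)))**2 = (371 + 11)**2 = 382**2 = 145924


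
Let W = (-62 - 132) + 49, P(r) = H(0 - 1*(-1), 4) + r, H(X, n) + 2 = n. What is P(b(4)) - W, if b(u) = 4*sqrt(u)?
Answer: 155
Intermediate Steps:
H(X, n) = -2 + n
P(r) = 2 + r (P(r) = (-2 + 4) + r = 2 + r)
W = -145 (W = -194 + 49 = -145)
P(b(4)) - W = (2 + 4*sqrt(4)) - 1*(-145) = (2 + 4*2) + 145 = (2 + 8) + 145 = 10 + 145 = 155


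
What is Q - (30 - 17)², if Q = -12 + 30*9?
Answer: 89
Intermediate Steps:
Q = 258 (Q = -12 + 270 = 258)
Q - (30 - 17)² = 258 - (30 - 17)² = 258 - 1*13² = 258 - 1*169 = 258 - 169 = 89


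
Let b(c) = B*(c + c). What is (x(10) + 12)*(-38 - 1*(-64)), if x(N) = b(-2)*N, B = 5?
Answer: -4888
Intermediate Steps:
b(c) = 10*c (b(c) = 5*(c + c) = 5*(2*c) = 10*c)
x(N) = -20*N (x(N) = (10*(-2))*N = -20*N)
(x(10) + 12)*(-38 - 1*(-64)) = (-20*10 + 12)*(-38 - 1*(-64)) = (-200 + 12)*(-38 + 64) = -188*26 = -4888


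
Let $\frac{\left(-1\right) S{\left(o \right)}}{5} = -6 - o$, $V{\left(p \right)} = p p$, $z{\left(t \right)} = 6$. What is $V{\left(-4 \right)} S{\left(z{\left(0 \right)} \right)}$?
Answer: $960$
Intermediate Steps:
$V{\left(p \right)} = p^{2}$
$S{\left(o \right)} = 30 + 5 o$ ($S{\left(o \right)} = - 5 \left(-6 - o\right) = 30 + 5 o$)
$V{\left(-4 \right)} S{\left(z{\left(0 \right)} \right)} = \left(-4\right)^{2} \left(30 + 5 \cdot 6\right) = 16 \left(30 + 30\right) = 16 \cdot 60 = 960$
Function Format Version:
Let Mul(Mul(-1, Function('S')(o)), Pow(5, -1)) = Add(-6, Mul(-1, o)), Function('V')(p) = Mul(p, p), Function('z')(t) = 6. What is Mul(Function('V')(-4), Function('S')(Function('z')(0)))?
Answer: 960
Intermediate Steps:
Function('V')(p) = Pow(p, 2)
Function('S')(o) = Add(30, Mul(5, o)) (Function('S')(o) = Mul(-5, Add(-6, Mul(-1, o))) = Add(30, Mul(5, o)))
Mul(Function('V')(-4), Function('S')(Function('z')(0))) = Mul(Pow(-4, 2), Add(30, Mul(5, 6))) = Mul(16, Add(30, 30)) = Mul(16, 60) = 960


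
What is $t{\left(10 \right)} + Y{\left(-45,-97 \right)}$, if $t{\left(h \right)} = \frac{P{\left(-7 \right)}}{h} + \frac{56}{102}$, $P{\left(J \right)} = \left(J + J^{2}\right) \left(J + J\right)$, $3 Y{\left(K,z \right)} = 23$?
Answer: $- \frac{12899}{255} \approx -50.584$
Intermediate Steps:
$Y{\left(K,z \right)} = \frac{23}{3}$ ($Y{\left(K,z \right)} = \frac{1}{3} \cdot 23 = \frac{23}{3}$)
$P{\left(J \right)} = 2 J \left(J + J^{2}\right)$ ($P{\left(J \right)} = \left(J + J^{2}\right) 2 J = 2 J \left(J + J^{2}\right)$)
$t{\left(h \right)} = \frac{28}{51} - \frac{588}{h}$ ($t{\left(h \right)} = \frac{2 \left(-7\right)^{2} \left(1 - 7\right)}{h} + \frac{56}{102} = \frac{2 \cdot 49 \left(-6\right)}{h} + 56 \cdot \frac{1}{102} = - \frac{588}{h} + \frac{28}{51} = \frac{28}{51} - \frac{588}{h}$)
$t{\left(10 \right)} + Y{\left(-45,-97 \right)} = \left(\frac{28}{51} - \frac{588}{10}\right) + \frac{23}{3} = \left(\frac{28}{51} - \frac{294}{5}\right) + \frac{23}{3} = - \frac{14854}{255} + \frac{23}{3} = - \frac{12899}{255}$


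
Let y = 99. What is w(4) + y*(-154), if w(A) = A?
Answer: -15242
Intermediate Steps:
w(4) + y*(-154) = 4 + 99*(-154) = 4 - 15246 = -15242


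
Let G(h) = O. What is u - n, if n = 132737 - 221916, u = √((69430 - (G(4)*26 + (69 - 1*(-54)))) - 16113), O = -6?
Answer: 89179 + 5*√2134 ≈ 89410.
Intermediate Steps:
G(h) = -6
u = 5*√2134 (u = √((69430 - (-6*26 + (69 - 1*(-54)))) - 16113) = √((69430 - (-156 + (69 + 54))) - 16113) = √((69430 - (-156 + 123)) - 16113) = √((69430 - 1*(-33)) - 16113) = √((69430 + 33) - 16113) = √(69463 - 16113) = √53350 = 5*√2134 ≈ 230.98)
n = -89179
u - n = 5*√2134 - 1*(-89179) = 5*√2134 + 89179 = 89179 + 5*√2134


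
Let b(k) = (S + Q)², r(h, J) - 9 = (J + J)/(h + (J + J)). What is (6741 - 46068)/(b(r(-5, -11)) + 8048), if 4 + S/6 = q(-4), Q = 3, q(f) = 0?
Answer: -39327/8489 ≈ -4.6327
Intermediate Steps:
r(h, J) = 9 + 2*J/(h + 2*J) (r(h, J) = 9 + (J + J)/(h + (J + J)) = 9 + (2*J)/(h + 2*J) = 9 + 2*J/(h + 2*J))
S = -24 (S = -24 + 6*0 = -24 + 0 = -24)
b(k) = 441 (b(k) = (-24 + 3)² = (-21)² = 441)
(6741 - 46068)/(b(r(-5, -11)) + 8048) = (6741 - 46068)/(441 + 8048) = -39327/8489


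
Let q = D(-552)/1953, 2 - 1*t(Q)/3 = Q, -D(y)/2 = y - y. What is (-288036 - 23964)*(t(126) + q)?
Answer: 116064000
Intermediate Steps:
D(y) = 0 (D(y) = -2*(y - y) = -2*0 = 0)
t(Q) = 6 - 3*Q
q = 0 (q = 0/1953 = 0*(1/1953) = 0)
(-288036 - 23964)*(t(126) + q) = (-288036 - 23964)*((6 - 3*126) + 0) = -312000*((6 - 378) + 0) = -312000*(-372 + 0) = -312000*(-372) = 116064000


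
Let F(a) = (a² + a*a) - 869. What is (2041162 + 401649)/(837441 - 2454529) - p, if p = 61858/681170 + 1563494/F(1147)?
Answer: -138307417288600321/62986098876402240 ≈ -2.1958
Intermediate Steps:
F(a) = -869 + 2*a² (F(a) = (a² + a²) - 869 = 2*a² - 869 = -869 + 2*a²)
p = 26689420357/38950322355 (p = 61858/681170 + 1563494/(-869 + 2*1147²) = 61858*(1/681170) + 1563494/(-869 + 2*1315609) = 30929/340585 + 1563494/(-869 + 2631218) = 30929/340585 + 1563494/2630349 = 30929/340585 + 1563494*(1/2630349) = 30929/340585 + 67978/114363 = 26689420357/38950322355 ≈ 0.68522)
(2041162 + 401649)/(837441 - 2454529) - p = (2041162 + 401649)/(837441 - 2454529) - 1*26689420357/38950322355 = 2442811/(-1617088) - 26689420357/38950322355 = 2442811*(-1/1617088) - 26689420357/38950322355 = -2442811/1617088 - 26689420357/38950322355 = -138307417288600321/62986098876402240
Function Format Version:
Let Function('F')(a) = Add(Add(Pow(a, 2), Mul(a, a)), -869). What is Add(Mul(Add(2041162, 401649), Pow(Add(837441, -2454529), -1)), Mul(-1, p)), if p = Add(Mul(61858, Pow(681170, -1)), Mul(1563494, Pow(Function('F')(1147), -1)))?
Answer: Rational(-138307417288600321, 62986098876402240) ≈ -2.1958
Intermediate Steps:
Function('F')(a) = Add(-869, Mul(2, Pow(a, 2))) (Function('F')(a) = Add(Add(Pow(a, 2), Pow(a, 2)), -869) = Add(Mul(2, Pow(a, 2)), -869) = Add(-869, Mul(2, Pow(a, 2))))
p = Rational(26689420357, 38950322355) (p = Add(Mul(61858, Pow(681170, -1)), Mul(1563494, Pow(Add(-869, Mul(2, Pow(1147, 2))), -1))) = Add(Mul(61858, Rational(1, 681170)), Mul(1563494, Pow(Add(-869, Mul(2, 1315609)), -1))) = Add(Rational(30929, 340585), Mul(1563494, Pow(Add(-869, 2631218), -1))) = Add(Rational(30929, 340585), Mul(1563494, Pow(2630349, -1))) = Add(Rational(30929, 340585), Mul(1563494, Rational(1, 2630349))) = Add(Rational(30929, 340585), Rational(67978, 114363)) = Rational(26689420357, 38950322355) ≈ 0.68522)
Add(Mul(Add(2041162, 401649), Pow(Add(837441, -2454529), -1)), Mul(-1, p)) = Add(Mul(Add(2041162, 401649), Pow(Add(837441, -2454529), -1)), Mul(-1, Rational(26689420357, 38950322355))) = Add(Mul(2442811, Pow(-1617088, -1)), Rational(-26689420357, 38950322355)) = Add(Mul(2442811, Rational(-1, 1617088)), Rational(-26689420357, 38950322355)) = Add(Rational(-2442811, 1617088), Rational(-26689420357, 38950322355)) = Rational(-138307417288600321, 62986098876402240)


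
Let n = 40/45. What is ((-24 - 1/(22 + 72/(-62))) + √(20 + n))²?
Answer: 2250481433/3755844 - 31070*√47/969 ≈ 379.38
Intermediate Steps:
n = 8/9 (n = 40*(1/45) = 8/9 ≈ 0.88889)
((-24 - 1/(22 + 72/(-62))) + √(20 + n))² = ((-24 - 1/(22 + 72/(-62))) + √(20 + 8/9))² = ((-24 - 1/(22 + 72*(-1/62))) + √(188/9))² = ((-24 - 1/(22 - 36/31)) + 2*√47/3)² = ((-24 - 1/646/31) + 2*√47/3)² = ((-24 - 1*31/646) + 2*√47/3)² = ((-24 - 31/646) + 2*√47/3)² = (-15535/646 + 2*√47/3)²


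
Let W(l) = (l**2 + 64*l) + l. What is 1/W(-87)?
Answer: 1/1914 ≈ 0.00052247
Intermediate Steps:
W(l) = l**2 + 65*l
1/W(-87) = 1/(-87*(65 - 87)) = 1/(-87*(-22)) = 1/1914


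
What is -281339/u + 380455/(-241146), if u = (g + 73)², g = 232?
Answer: -103235600869/22432606650 ≈ -4.6020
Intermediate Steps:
u = 93025 (u = (232 + 73)² = 305² = 93025)
-281339/u + 380455/(-241146) = -281339/93025 + 380455/(-241146) = -281339*1/93025 + 380455*(-1/241146) = -281339/93025 - 380455/241146 = -103235600869/22432606650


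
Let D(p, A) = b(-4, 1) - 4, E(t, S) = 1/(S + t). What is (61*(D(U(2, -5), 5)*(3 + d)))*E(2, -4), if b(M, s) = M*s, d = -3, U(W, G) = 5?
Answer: 0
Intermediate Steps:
D(p, A) = -8 (D(p, A) = -4*1 - 4 = -4 - 4 = -8)
(61*(D(U(2, -5), 5)*(3 + d)))*E(2, -4) = (61*(-8*(3 - 3)))/(-4 + 2) = (61*(-8*0))/(-2) = (61*0)*(-1/2) = 0*(-1/2) = 0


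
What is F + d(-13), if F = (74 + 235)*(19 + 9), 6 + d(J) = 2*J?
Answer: 8620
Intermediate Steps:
d(J) = -6 + 2*J
F = 8652 (F = 309*28 = 8652)
F + d(-13) = 8652 + (-6 + 2*(-13)) = 8652 + (-6 - 26) = 8652 - 32 = 8620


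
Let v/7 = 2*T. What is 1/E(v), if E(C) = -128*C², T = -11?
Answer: -1/3035648 ≈ -3.2942e-7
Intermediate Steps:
v = -154 (v = 7*(2*(-11)) = 7*(-22) = -154)
1/E(v) = 1/(-128*(-154)²) = 1/(-128*23716) = 1/(-3035648) = -1/3035648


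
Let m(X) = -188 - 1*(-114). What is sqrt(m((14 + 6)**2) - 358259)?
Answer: I*sqrt(358333) ≈ 598.61*I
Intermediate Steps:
m(X) = -74 (m(X) = -188 + 114 = -74)
sqrt(m((14 + 6)**2) - 358259) = sqrt(-74 - 358259) = sqrt(-358333) = I*sqrt(358333)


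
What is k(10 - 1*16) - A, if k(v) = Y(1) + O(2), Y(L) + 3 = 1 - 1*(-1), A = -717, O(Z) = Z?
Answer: 718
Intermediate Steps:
Y(L) = -1 (Y(L) = -3 + (1 - 1*(-1)) = -3 + (1 + 1) = -3 + 2 = -1)
k(v) = 1 (k(v) = -1 + 2 = 1)
k(10 - 1*16) - A = 1 - 1*(-717) = 1 + 717 = 718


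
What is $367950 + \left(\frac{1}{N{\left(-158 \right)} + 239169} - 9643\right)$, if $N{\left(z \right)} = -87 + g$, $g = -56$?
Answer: $\frac{85644688983}{239026} \approx 3.5831 \cdot 10^{5}$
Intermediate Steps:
$N{\left(z \right)} = -143$ ($N{\left(z \right)} = -87 - 56 = -143$)
$367950 + \left(\frac{1}{N{\left(-158 \right)} + 239169} - 9643\right) = 367950 + \left(\frac{1}{-143 + 239169} - 9643\right) = 367950 - \left(9643 - \frac{1}{239026}\right) = 367950 + \left(\frac{1}{239026} - 9643\right) = 367950 - \frac{2304927717}{239026} = \frac{85644688983}{239026}$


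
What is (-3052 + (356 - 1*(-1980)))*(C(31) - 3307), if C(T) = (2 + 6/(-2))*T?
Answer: 2390008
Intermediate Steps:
C(T) = -T (C(T) = (2 + 6*(-½))*T = (2 - 3)*T = -T)
(-3052 + (356 - 1*(-1980)))*(C(31) - 3307) = (-3052 + (356 - 1*(-1980)))*(-1*31 - 3307) = (-3052 + (356 + 1980))*(-31 - 3307) = (-3052 + 2336)*(-3338) = -716*(-3338) = 2390008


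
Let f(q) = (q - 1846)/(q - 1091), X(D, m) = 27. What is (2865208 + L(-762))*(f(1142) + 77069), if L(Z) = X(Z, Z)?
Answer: 11259843481525/51 ≈ 2.2078e+11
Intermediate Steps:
L(Z) = 27
f(q) = (-1846 + q)/(-1091 + q)
(2865208 + L(-762))*(f(1142) + 77069) = (2865208 + 27)*((-1846 + 1142)/(-1091 + 1142) + 77069) = 2865235*(-704/51 + 77069) = 2865235*(3929815/51) = 11259843481525/51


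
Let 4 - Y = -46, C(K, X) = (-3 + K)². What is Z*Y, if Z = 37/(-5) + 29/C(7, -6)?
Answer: -2235/8 ≈ -279.38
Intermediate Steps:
Y = 50 (Y = 4 - 1*(-46) = 4 + 46 = 50)
Z = -447/80 (Z = 37/(-5) + 29/((-3 + 7)²) = 37*(-⅕) + 29/(4²) = -37/5 + 29/16 = -447/80 ≈ -5.5875)
Z*Y = -447/80*50 = -2235/8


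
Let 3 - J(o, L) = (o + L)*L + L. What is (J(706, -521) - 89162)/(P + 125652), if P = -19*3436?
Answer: 7747/60368 ≈ 0.12833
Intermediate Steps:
J(o, L) = 3 - L - L*(L + o) (J(o, L) = 3 - ((o + L)*L + L) = 3 - ((L + o)*L + L) = 3 - (L*(L + o) + L) = 3 - (L + L*(L + o)) = 3 + (-L - L*(L + o)) = 3 - L - L*(L + o))
P = -65284
(J(706, -521) - 89162)/(P + 125652) = ((3 - 1*(-521) - 1*(-521)² - 1*(-521)*706) - 89162)/(-65284 + 125652) = ((3 + 521 - 1*271441 + 367826) - 89162)/60368 = ((3 + 521 - 271441 + 367826) - 89162)*(1/60368) = (96909 - 89162)*(1/60368) = 7747*(1/60368) = 7747/60368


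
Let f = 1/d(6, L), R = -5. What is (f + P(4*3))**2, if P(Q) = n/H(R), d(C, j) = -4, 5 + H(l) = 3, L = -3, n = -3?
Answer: 25/16 ≈ 1.5625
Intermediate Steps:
H(l) = -2 (H(l) = -5 + 3 = -2)
P(Q) = 3/2 (P(Q) = -3/(-2) = -3*(-1/2) = 3/2)
f = -1/4 (f = 1/(-4) = -1/4 ≈ -0.25000)
(f + P(4*3))**2 = (-1/4 + 3/2)**2 = (5/4)**2 = 25/16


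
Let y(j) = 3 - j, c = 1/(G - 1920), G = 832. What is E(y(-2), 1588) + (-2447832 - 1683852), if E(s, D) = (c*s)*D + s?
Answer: -1123818673/272 ≈ -4.1317e+6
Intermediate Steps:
c = -1/1088 (c = 1/(832 - 1920) = 1/(-1088) = -1/1088 ≈ -0.00091912)
E(s, D) = s - D*s/1088 (E(s, D) = (-s/1088)*D + s = -D*s/1088 + s = s - D*s/1088)
E(y(-2), 1588) + (-2447832 - 1683852) = (3 - 1*(-2))*(1088 - 1*1588)/1088 + (-2447832 - 1683852) = (3 + 2)*(1088 - 1588)/1088 - 4131684 = (1/1088)*5*(-500) - 4131684 = -625/272 - 4131684 = -1123818673/272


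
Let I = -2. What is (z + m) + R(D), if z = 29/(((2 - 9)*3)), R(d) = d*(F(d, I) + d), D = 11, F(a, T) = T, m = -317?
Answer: -4607/21 ≈ -219.38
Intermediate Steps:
R(d) = d*(-2 + d)
z = -29/21 (z = 29/((-7*3)) = 29/(-21) = 29*(-1/21) = -29/21 ≈ -1.3810)
(z + m) + R(D) = (-29/21 - 317) + 11*(-2 + 11) = -6686/21 + 11*9 = -6686/21 + 99 = -4607/21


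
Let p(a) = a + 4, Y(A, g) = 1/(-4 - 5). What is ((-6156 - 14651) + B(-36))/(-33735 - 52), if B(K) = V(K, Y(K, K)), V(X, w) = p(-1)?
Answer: 20804/33787 ≈ 0.61574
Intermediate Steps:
Y(A, g) = -⅑ (Y(A, g) = 1/(-9) = -⅑)
p(a) = 4 + a
V(X, w) = 3 (V(X, w) = 4 - 1 = 3)
B(K) = 3
((-6156 - 14651) + B(-36))/(-33735 - 52) = ((-6156 - 14651) + 3)/(-33735 - 52) = (-20807 + 3)/(-33787) = -20804*(-1/33787) = 20804/33787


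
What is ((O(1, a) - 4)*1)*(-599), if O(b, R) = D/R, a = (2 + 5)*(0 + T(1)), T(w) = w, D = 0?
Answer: 2396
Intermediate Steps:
a = 7 (a = (2 + 5)*(0 + 1) = 7*1 = 7)
O(b, R) = 0 (O(b, R) = 0/R = 0)
((O(1, a) - 4)*1)*(-599) = ((0 - 4)*1)*(-599) = -4*1*(-599) = -4*(-599) = 2396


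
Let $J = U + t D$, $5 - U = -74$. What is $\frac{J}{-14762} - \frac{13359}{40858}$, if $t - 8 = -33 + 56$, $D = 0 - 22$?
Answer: $- \frac{43142046}{150786449} \approx -0.28611$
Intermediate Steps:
$U = 79$ ($U = 5 - -74 = 5 + 74 = 79$)
$D = -22$
$t = 31$ ($t = 8 + \left(-33 + 56\right) = 8 + 23 = 31$)
$J = -603$ ($J = 79 + 31 \left(-22\right) = 79 - 682 = -603$)
$\frac{J}{-14762} - \frac{13359}{40858} = - \frac{603}{-14762} - \frac{13359}{40858} = \left(-603\right) \left(- \frac{1}{14762}\right) - \frac{13359}{40858} = \frac{603}{14762} - \frac{13359}{40858} = - \frac{43142046}{150786449}$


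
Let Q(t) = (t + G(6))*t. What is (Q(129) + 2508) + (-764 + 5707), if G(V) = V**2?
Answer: 28736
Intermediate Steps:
Q(t) = t*(36 + t) (Q(t) = (t + 6**2)*t = (t + 36)*t = (36 + t)*t = t*(36 + t))
(Q(129) + 2508) + (-764 + 5707) = (129*(36 + 129) + 2508) + (-764 + 5707) = (129*165 + 2508) + 4943 = (21285 + 2508) + 4943 = 23793 + 4943 = 28736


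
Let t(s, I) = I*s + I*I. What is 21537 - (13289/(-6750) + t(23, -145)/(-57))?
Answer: 2802175241/128250 ≈ 21849.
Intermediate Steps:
t(s, I) = I² + I*s (t(s, I) = I*s + I² = I² + I*s)
21537 - (13289/(-6750) + t(23, -145)/(-57)) = 21537 - (13289/(-6750) - 145*(-145 + 23)/(-57)) = 21537 - (13289*(-1/6750) - 145*(-122)*(-1/57)) = 21537 - (-13289/6750 + 17690*(-1/57)) = 21537 - (-13289/6750 - 17690/57) = 21537 - 1*(-40054991/128250) = 21537 + 40054991/128250 = 2802175241/128250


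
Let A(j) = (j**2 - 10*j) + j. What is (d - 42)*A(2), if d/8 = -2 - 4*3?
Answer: 2156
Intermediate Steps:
A(j) = j**2 - 9*j
d = -112 (d = 8*(-2 - 4*3) = 8*(-2 - 12) = 8*(-14) = -112)
(d - 42)*A(2) = (-112 - 42)*(2*(-9 + 2)) = -308*(-7) = -154*(-14) = 2156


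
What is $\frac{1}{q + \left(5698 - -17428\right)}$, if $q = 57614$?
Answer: $\frac{1}{80740} \approx 1.2385 \cdot 10^{-5}$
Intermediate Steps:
$\frac{1}{q + \left(5698 - -17428\right)} = \frac{1}{57614 + \left(5698 - -17428\right)} = \frac{1}{57614 + \left(5698 + 17428\right)} = \frac{1}{57614 + 23126} = \frac{1}{80740}$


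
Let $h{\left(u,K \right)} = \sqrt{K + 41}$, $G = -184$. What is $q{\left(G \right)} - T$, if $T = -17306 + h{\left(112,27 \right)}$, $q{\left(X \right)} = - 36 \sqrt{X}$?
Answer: $17306 - 2 \sqrt{17} - 72 i \sqrt{46} \approx 17298.0 - 488.33 i$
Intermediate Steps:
$h{\left(u,K \right)} = \sqrt{41 + K}$
$T = -17306 + 2 \sqrt{17}$ ($T = -17306 + \sqrt{41 + 27} = -17306 + \sqrt{68} = -17306 + 2 \sqrt{17} \approx -17298.0$)
$q{\left(G \right)} - T = - 36 \sqrt{-184} - \left(-17306 + 2 \sqrt{17}\right) = - 36 \cdot 2 i \sqrt{46} + \left(17306 - 2 \sqrt{17}\right) = - 72 i \sqrt{46} + \left(17306 - 2 \sqrt{17}\right) = 17306 - 2 \sqrt{17} - 72 i \sqrt{46}$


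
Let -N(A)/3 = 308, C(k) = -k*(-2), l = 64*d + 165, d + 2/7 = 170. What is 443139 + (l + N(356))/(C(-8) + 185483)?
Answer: 575313697110/1298269 ≈ 4.4314e+5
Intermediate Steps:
d = 1188/7 (d = -2/7 + 170 = 1188/7 ≈ 169.71)
l = 77187/7 (l = 64*(1188/7) + 165 = 76032/7 + 165 = 77187/7 ≈ 11027.)
C(k) = 2*k
N(A) = -924 (N(A) = -3*308 = -924)
443139 + (l + N(356))/(C(-8) + 185483) = 443139 + (77187/7 - 924)/(2*(-8) + 185483) = 443139 + 70719/(7*(-16 + 185483)) = 443139 + (70719/7)/185467 = 443139 + (70719/7)*(1/185467) = 443139 + 70719/1298269 = 575313697110/1298269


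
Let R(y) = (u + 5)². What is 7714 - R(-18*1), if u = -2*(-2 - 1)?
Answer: 7593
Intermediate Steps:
u = 6 (u = -2*(-3) = 6)
R(y) = 121 (R(y) = (6 + 5)² = 11² = 121)
7714 - R(-18*1) = 7714 - 1*121 = 7714 - 121 = 7593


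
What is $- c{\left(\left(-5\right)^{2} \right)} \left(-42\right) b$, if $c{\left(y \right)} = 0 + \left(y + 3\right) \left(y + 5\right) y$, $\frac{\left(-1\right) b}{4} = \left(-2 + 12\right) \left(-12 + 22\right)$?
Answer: $-352800000$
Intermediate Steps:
$b = -400$ ($b = - 4 \left(-2 + 12\right) \left(-12 + 22\right) = - 4 \cdot 10 \cdot 10 = \left(-4\right) 100 = -400$)
$c{\left(y \right)} = y \left(3 + y\right) \left(5 + y\right)$ ($c{\left(y \right)} = 0 + \left(3 + y\right) \left(5 + y\right) y = 0 + y \left(3 + y\right) \left(5 + y\right) = y \left(3 + y\right) \left(5 + y\right)$)
$- c{\left(\left(-5\right)^{2} \right)} \left(-42\right) b = - \left(-5\right)^{2} \left(15 + \left(\left(-5\right)^{2}\right)^{2} + 8 \left(-5\right)^{2}\right) \left(-42\right) \left(-400\right) = - 25 \left(15 + 25^{2} + 8 \cdot 25\right) \left(-42\right) \left(-400\right) = - 25 \left(15 + 625 + 200\right) \left(-42\right) \left(-400\right) = - 25 \cdot 840 \left(-42\right) \left(-400\right) = - 21000 \left(-42\right) \left(-400\right) = - \left(-882000\right) \left(-400\right) = \left(-1\right) 352800000 = -352800000$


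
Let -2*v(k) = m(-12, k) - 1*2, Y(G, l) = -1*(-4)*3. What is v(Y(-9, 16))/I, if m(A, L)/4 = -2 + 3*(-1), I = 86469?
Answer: 11/86469 ≈ 0.00012721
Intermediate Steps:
Y(G, l) = 12 (Y(G, l) = 4*3 = 12)
m(A, L) = -20 (m(A, L) = 4*(-2 + 3*(-1)) = 4*(-2 - 3) = 4*(-5) = -20)
v(k) = 11 (v(k) = -(-20 - 1*2)/2 = -(-20 - 2)/2 = -1/2*(-22) = 11)
v(Y(-9, 16))/I = 11/86469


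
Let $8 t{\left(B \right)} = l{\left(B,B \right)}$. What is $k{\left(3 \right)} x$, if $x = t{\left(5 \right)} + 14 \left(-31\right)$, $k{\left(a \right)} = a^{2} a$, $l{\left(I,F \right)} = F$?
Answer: $- \frac{93609}{8} \approx -11701.0$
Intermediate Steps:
$t{\left(B \right)} = \frac{B}{8}$
$k{\left(a \right)} = a^{3}$
$x = - \frac{3467}{8}$ ($x = \frac{1}{8} \cdot 5 + 14 \left(-31\right) = \frac{5}{8} - 434 = - \frac{3467}{8} \approx -433.38$)
$k{\left(3 \right)} x = 3^{3} \left(- \frac{3467}{8}\right) = 27 \left(- \frac{3467}{8}\right) = - \frac{93609}{8}$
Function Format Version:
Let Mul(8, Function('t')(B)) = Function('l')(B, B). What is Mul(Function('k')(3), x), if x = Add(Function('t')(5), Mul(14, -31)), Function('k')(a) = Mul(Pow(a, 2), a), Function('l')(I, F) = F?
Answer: Rational(-93609, 8) ≈ -11701.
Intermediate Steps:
Function('t')(B) = Mul(Rational(1, 8), B)
Function('k')(a) = Pow(a, 3)
x = Rational(-3467, 8) (x = Add(Mul(Rational(1, 8), 5), Mul(14, -31)) = Add(Rational(5, 8), -434) = Rational(-3467, 8) ≈ -433.38)
Mul(Function('k')(3), x) = Mul(Pow(3, 3), Rational(-3467, 8)) = Mul(27, Rational(-3467, 8)) = Rational(-93609, 8)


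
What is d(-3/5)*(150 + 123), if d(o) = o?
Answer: -819/5 ≈ -163.80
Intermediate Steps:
d(-3/5)*(150 + 123) = (-3/5)*(150 + 123) = -3*1/5*273 = -3/5*273 = -819/5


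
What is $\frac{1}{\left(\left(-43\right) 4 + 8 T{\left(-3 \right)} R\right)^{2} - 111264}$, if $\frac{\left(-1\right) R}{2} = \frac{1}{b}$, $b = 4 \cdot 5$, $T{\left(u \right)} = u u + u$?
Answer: $- \frac{25}{2000144} \approx -1.2499 \cdot 10^{-5}$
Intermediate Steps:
$T{\left(u \right)} = u + u^{2}$ ($T{\left(u \right)} = u^{2} + u = u + u^{2}$)
$b = 20$
$R = - \frac{1}{10}$ ($R = - \frac{2}{20} = \left(-2\right) \frac{1}{20} = - \frac{1}{10} \approx -0.1$)
$\frac{1}{\left(\left(-43\right) 4 + 8 T{\left(-3 \right)} R\right)^{2} - 111264} = \frac{1}{\left(\left(-43\right) 4 + 8 \left(- 3 \left(1 - 3\right)\right) \left(- \frac{1}{10}\right)\right)^{2} - 111264} = \frac{1}{\left(-172 + 8 \left(\left(-3\right) \left(-2\right)\right) \left(- \frac{1}{10}\right)\right)^{2} - 111264} = \frac{1}{\left(-172 + 8 \cdot 6 \left(- \frac{1}{10}\right)\right)^{2} - 111264} = \frac{1}{\left(-172 + 48 \left(- \frac{1}{10}\right)\right)^{2} - 111264} = \frac{1}{\left(-172 - \frac{24}{5}\right)^{2} - 111264} = \frac{1}{\left(- \frac{884}{5}\right)^{2} - 111264} = \frac{1}{\frac{781456}{25} - 111264} = \frac{1}{- \frac{2000144}{25}} = - \frac{25}{2000144}$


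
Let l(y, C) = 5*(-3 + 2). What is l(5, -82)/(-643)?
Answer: 5/643 ≈ 0.0077761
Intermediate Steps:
l(y, C) = -5 (l(y, C) = 5*(-1) = -5)
l(5, -82)/(-643) = -5/(-643) = -5*(-1/643) = 5/643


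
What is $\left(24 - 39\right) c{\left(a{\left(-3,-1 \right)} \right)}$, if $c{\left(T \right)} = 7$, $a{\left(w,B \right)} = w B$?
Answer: $-105$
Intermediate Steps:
$a{\left(w,B \right)} = B w$
$\left(24 - 39\right) c{\left(a{\left(-3,-1 \right)} \right)} = \left(24 - 39\right) 7 = \left(-15\right) 7 = -105$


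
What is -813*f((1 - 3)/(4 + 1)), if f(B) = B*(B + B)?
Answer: -6504/25 ≈ -260.16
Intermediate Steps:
f(B) = 2*B² (f(B) = B*(2*B) = 2*B²)
-813*f((1 - 3)/(4 + 1)) = -1626*((1 - 3)/(4 + 1))² = -1626*(-2/5)² = -1626*(-2*⅕)² = -1626*(-⅖)² = -1626*4/25 = -813*8/25 = -6504/25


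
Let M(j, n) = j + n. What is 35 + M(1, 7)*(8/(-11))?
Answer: 321/11 ≈ 29.182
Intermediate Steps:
35 + M(1, 7)*(8/(-11)) = 35 + (1 + 7)*(8/(-11)) = 35 + 8*(8*(-1/11)) = 35 + 8*(-8/11) = 35 - 64/11 = 321/11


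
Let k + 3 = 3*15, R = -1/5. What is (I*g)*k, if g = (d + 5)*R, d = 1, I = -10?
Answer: 504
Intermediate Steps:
R = -⅕ (R = -1*⅕ = -⅕ ≈ -0.20000)
k = 42 (k = -3 + 3*15 = -3 + 45 = 42)
g = -6/5 (g = (1 + 5)*(-⅕) = 6*(-⅕) = -6/5 ≈ -1.2000)
(I*g)*k = -10*(-6/5)*42 = 12*42 = 504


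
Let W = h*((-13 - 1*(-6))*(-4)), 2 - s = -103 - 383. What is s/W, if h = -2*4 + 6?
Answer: -61/7 ≈ -8.7143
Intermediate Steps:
h = -2 (h = -8 + 6 = -2)
s = 488 (s = 2 - (-103 - 383) = 2 - 1*(-486) = 2 + 486 = 488)
W = -56 (W = -2*(-13 - 1*(-6))*(-4) = -2*(-13 + 6)*(-4) = -(-14)*(-4) = -2*28 = -56)
s/W = 488/(-56) = 488*(-1/56) = -61/7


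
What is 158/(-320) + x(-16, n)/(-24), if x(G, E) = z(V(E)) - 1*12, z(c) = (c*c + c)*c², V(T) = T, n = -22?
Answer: -1490719/160 ≈ -9317.0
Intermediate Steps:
z(c) = c²*(c + c²) (z(c) = (c² + c)*c² = (c + c²)*c² = c²*(c + c²))
x(G, E) = -12 + E³*(1 + E) (x(G, E) = E³*(1 + E) - 1*12 = E³*(1 + E) - 12 = -12 + E³*(1 + E))
158/(-320) + x(-16, n)/(-24) = 158/(-320) + (-12 + (-22)³*(1 - 22))/(-24) = 158*(-1/320) + (-12 - 10648*(-21))*(-1/24) = -79/160 + (-12 + 223608)*(-1/24) = -79/160 + 223596*(-1/24) = -79/160 - 18633/2 = -1490719/160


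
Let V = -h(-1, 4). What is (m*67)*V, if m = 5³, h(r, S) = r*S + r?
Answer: 41875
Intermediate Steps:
h(r, S) = r + S*r (h(r, S) = S*r + r = r + S*r)
m = 125
V = 5 (V = -(-1)*(1 + 4) = -(-1)*5 = -1*(-5) = 5)
(m*67)*V = (125*67)*5 = 8375*5 = 41875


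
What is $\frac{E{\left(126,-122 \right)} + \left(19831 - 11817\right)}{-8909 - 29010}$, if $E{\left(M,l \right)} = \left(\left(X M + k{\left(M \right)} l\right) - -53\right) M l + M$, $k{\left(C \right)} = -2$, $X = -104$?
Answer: $- \frac{196877344}{37919} \approx -5192.0$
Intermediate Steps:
$E{\left(M,l \right)} = M + M l \left(53 - 104 M - 2 l\right)$ ($E{\left(M,l \right)} = \left(\left(- 104 M - 2 l\right) - -53\right) M l + M = \left(\left(- 104 M - 2 l\right) + 53\right) M l + M = \left(53 - 104 M - 2 l\right) M l + M = M \left(53 - 104 M - 2 l\right) l + M = M l \left(53 - 104 M - 2 l\right) + M = M + M l \left(53 - 104 M - 2 l\right)$)
$\frac{E{\left(126,-122 \right)} + \left(19831 - 11817\right)}{-8909 - 29010} = \frac{126 \left(1 - 2 \left(-122\right)^{2} + 53 \left(-122\right) - 13104 \left(-122\right)\right) + \left(19831 - 11817\right)}{-8909 - 29010} = \frac{126 \left(1 - 29768 - 6466 + 1598688\right) + 8014}{-37919} = \left(126 \left(1 - 29768 - 6466 + 1598688\right) + 8014\right) \left(- \frac{1}{37919}\right) = \left(126 \cdot 1562455 + 8014\right) \left(- \frac{1}{37919}\right) = \left(196869330 + 8014\right) \left(- \frac{1}{37919}\right) = 196877344 \left(- \frac{1}{37919}\right) = - \frac{196877344}{37919}$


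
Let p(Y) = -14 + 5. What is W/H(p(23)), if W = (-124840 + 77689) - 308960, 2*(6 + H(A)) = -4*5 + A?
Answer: 712222/41 ≈ 17371.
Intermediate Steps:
p(Y) = -9
H(A) = -16 + A/2 (H(A) = -6 + (-4*5 + A)/2 = -6 + (-20 + A)/2 = -6 + (-10 + A/2) = -16 + A/2)
W = -356111 (W = -47151 - 308960 = -356111)
W/H(p(23)) = -356111/(-16 + (1/2)*(-9)) = -356111/(-16 - 9/2) = -356111/(-41/2) = -356111*(-2/41) = 712222/41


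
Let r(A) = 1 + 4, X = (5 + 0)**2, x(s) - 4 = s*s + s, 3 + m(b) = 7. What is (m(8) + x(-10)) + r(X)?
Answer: 103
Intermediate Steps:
m(b) = 4 (m(b) = -3 + 7 = 4)
x(s) = 4 + s + s**2 (x(s) = 4 + (s*s + s) = 4 + (s**2 + s) = 4 + (s + s**2) = 4 + s + s**2)
X = 25 (X = 5**2 = 25)
r(A) = 5
(m(8) + x(-10)) + r(X) = (4 + (4 - 10 + (-10)**2)) + 5 = (4 + (4 - 10 + 100)) + 5 = (4 + 94) + 5 = 98 + 5 = 103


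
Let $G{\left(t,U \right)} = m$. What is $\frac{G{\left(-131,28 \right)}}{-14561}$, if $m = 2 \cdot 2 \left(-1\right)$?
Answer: $\frac{4}{14561} \approx 0.00027471$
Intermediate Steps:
$m = -4$ ($m = 4 \left(-1\right) = -4$)
$G{\left(t,U \right)} = -4$
$\frac{G{\left(-131,28 \right)}}{-14561} = - \frac{4}{-14561} = \left(-4\right) \left(- \frac{1}{14561}\right) = \frac{4}{14561}$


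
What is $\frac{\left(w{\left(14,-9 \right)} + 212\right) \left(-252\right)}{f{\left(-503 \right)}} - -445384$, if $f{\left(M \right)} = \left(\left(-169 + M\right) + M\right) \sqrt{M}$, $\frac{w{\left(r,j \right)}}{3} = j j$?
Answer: $445384 - \frac{22932 i \sqrt{503}}{118205} \approx 4.4538 \cdot 10^{5} - 4.351 i$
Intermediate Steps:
$w{\left(r,j \right)} = 3 j^{2}$ ($w{\left(r,j \right)} = 3 j j = 3 j^{2}$)
$f{\left(M \right)} = \sqrt{M} \left(-169 + 2 M\right)$ ($f{\left(M \right)} = \left(-169 + 2 M\right) \sqrt{M} = \sqrt{M} \left(-169 + 2 M\right)$)
$\frac{\left(w{\left(14,-9 \right)} + 212\right) \left(-252\right)}{f{\left(-503 \right)}} - -445384 = \frac{\left(3 \left(-9\right)^{2} + 212\right) \left(-252\right)}{\sqrt{-503} \left(-169 + 2 \left(-503\right)\right)} - -445384 = \frac{\left(3 \cdot 81 + 212\right) \left(-252\right)}{i \sqrt{503} \left(-169 - 1006\right)} + 445384 = \frac{\left(243 + 212\right) \left(-252\right)}{i \sqrt{503} \left(-1175\right)} + 445384 = \frac{455 \left(-252\right)}{\left(-1175\right) i \sqrt{503}} + 445384 = - 114660 \frac{i \sqrt{503}}{591025} + 445384 = - \frac{22932 i \sqrt{503}}{118205} + 445384 = 445384 - \frac{22932 i \sqrt{503}}{118205}$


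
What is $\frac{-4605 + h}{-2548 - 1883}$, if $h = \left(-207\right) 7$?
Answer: $\frac{2018}{1477} \approx 1.3663$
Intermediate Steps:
$h = -1449$
$\frac{-4605 + h}{-2548 - 1883} = \frac{-4605 - 1449}{-2548 - 1883} = - \frac{6054}{-2548 - 1883} = - \frac{6054}{-4431} = \left(-6054\right) \left(- \frac{1}{4431}\right) = \frac{2018}{1477}$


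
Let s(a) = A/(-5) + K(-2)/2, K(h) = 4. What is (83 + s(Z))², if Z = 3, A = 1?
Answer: 179776/25 ≈ 7191.0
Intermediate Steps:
s(a) = 9/5 (s(a) = 1/(-5) + 4/2 = 1*(-⅕) + 4*(½) = -⅕ + 2 = 9/5)
(83 + s(Z))² = (83 + 9/5)² = (424/5)² = 179776/25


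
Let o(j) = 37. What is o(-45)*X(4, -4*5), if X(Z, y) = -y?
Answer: 740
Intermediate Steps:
o(-45)*X(4, -4*5) = 37*(-(-4)*5) = 37*(-1*(-20)) = 37*20 = 740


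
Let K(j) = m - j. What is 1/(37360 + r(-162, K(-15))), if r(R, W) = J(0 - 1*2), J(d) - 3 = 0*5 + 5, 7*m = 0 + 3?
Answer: 1/37368 ≈ 2.6761e-5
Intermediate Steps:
m = 3/7 (m = (0 + 3)/7 = (⅐)*3 = 3/7 ≈ 0.42857)
K(j) = 3/7 - j
J(d) = 8 (J(d) = 3 + (0*5 + 5) = 3 + (0 + 5) = 3 + 5 = 8)
r(R, W) = 8
1/(37360 + r(-162, K(-15))) = 1/(37360 + 8) = 1/37368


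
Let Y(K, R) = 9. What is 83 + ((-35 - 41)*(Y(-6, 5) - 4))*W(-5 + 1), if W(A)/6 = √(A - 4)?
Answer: 83 - 4560*I*√2 ≈ 83.0 - 6448.8*I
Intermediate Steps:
W(A) = 6*√(-4 + A) (W(A) = 6*√(A - 4) = 6*√(-4 + A))
83 + ((-35 - 41)*(Y(-6, 5) - 4))*W(-5 + 1) = 83 + ((-35 - 41)*(9 - 4))*(6*√(-4 + (-5 + 1))) = 83 + (-76*5)*(6*√(-4 - 4)) = 83 - 2280*√(-8) = 83 - 2280*2*I*√2 = 83 - 4560*I*√2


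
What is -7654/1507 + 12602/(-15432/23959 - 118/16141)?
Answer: -3673126288780131/189818008259 ≈ -19351.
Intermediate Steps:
-7654/1507 + 12602/(-15432/23959 - 118/16141) = -7654/1507 + 12602/(-251915074/386722219) = -7654/1507 + 12602*(-386722219/251915074) = -7654/1507 - 2436736701919/125957537 = -3673126288780131/189818008259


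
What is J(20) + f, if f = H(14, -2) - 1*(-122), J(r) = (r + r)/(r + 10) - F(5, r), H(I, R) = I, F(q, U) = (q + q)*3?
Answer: 322/3 ≈ 107.33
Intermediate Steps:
F(q, U) = 6*q (F(q, U) = (2*q)*3 = 6*q)
J(r) = -30 + 2*r/(10 + r) (J(r) = (r + r)/(r + 10) - 6*5 = (2*r)/(10 + r) - 1*30 = 2*r/(10 + r) - 30 = -30 + 2*r/(10 + r))
f = 136 (f = 14 - 1*(-122) = 14 + 122 = 136)
J(20) + f = 4*(-75 - 7*20)/(10 + 20) + 136 = 4*(-75 - 140)/30 + 136 = 4*(1/30)*(-215) + 136 = -86/3 + 136 = 322/3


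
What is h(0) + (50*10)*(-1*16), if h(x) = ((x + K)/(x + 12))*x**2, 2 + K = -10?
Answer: -8000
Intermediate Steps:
K = -12 (K = -2 - 10 = -12)
h(x) = x**2*(-12 + x)/(12 + x) (h(x) = ((x - 12)/(x + 12))*x**2 = ((-12 + x)/(12 + x))*x**2 = x**2*(-12 + x)/(12 + x))
h(0) + (50*10)*(-1*16) = 0**2*(-12 + 0)/(12 + 0) + (50*10)*(-1*16) = 0*(-12)/12 + 500*(-16) = 0*(1/12)*(-12) - 8000 = 0 - 8000 = -8000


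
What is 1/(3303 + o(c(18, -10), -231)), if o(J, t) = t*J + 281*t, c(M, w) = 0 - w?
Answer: -1/63918 ≈ -1.5645e-5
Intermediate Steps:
c(M, w) = -w
o(J, t) = 281*t + J*t (o(J, t) = J*t + 281*t = 281*t + J*t)
1/(3303 + o(c(18, -10), -231)) = 1/(3303 - 231*(281 - 1*(-10))) = 1/(3303 - 231*(281 + 10)) = 1/(3303 - 231*291) = 1/(3303 - 67221) = 1/(-63918) = -1/63918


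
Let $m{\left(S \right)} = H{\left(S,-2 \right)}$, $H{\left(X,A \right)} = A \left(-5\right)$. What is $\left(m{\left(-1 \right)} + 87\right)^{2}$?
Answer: $9409$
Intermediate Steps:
$H{\left(X,A \right)} = - 5 A$
$m{\left(S \right)} = 10$ ($m{\left(S \right)} = \left(-5\right) \left(-2\right) = 10$)
$\left(m{\left(-1 \right)} + 87\right)^{2} = \left(10 + 87\right)^{2} = 97^{2} = 9409$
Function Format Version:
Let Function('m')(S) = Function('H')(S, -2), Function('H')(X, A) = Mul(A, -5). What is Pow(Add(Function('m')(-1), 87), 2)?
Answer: 9409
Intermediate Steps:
Function('H')(X, A) = Mul(-5, A)
Function('m')(S) = 10 (Function('m')(S) = Mul(-5, -2) = 10)
Pow(Add(Function('m')(-1), 87), 2) = Pow(Add(10, 87), 2) = Pow(97, 2) = 9409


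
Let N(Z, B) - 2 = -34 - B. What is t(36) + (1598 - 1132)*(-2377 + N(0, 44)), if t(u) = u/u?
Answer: -1143097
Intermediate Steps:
t(u) = 1
N(Z, B) = -32 - B (N(Z, B) = 2 + (-34 - B) = -32 - B)
t(36) + (1598 - 1132)*(-2377 + N(0, 44)) = 1 + (1598 - 1132)*(-2377 + (-32 - 1*44)) = 1 + 466*(-2377 + (-32 - 44)) = 1 + 466*(-2377 - 76) = 1 + 466*(-2453) = 1 - 1143098 = -1143097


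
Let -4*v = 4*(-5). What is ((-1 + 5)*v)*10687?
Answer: 213740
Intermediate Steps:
v = 5 (v = -(-5) = -¼*(-20) = 5)
((-1 + 5)*v)*10687 = ((-1 + 5)*5)*10687 = (4*5)*10687 = 20*10687 = 213740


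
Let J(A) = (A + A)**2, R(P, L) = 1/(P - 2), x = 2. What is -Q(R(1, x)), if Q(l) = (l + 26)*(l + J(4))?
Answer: -1575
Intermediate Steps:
R(P, L) = 1/(-2 + P)
J(A) = 4*A**2 (J(A) = (2*A)**2 = 4*A**2)
Q(l) = (26 + l)*(64 + l) (Q(l) = (l + 26)*(l + 4*4**2) = (26 + l)*(l + 4*16) = (26 + l)*(l + 64) = (26 + l)*(64 + l))
-Q(R(1, x)) = -(1664 + (1/(-2 + 1))**2 + 90/(-2 + 1)) = -(1664 + (1/(-1))**2 + 90/(-1)) = -(1664 + (-1)**2 + 90*(-1)) = -(1664 + 1 - 90) = -1*1575 = -1575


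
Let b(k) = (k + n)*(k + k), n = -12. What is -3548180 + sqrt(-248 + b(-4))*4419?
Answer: -3548180 + 8838*I*sqrt(30) ≈ -3.5482e+6 + 48408.0*I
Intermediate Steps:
b(k) = 2*k*(-12 + k) (b(k) = (k - 12)*(k + k) = (-12 + k)*(2*k) = 2*k*(-12 + k))
-3548180 + sqrt(-248 + b(-4))*4419 = -3548180 + sqrt(-248 + 2*(-4)*(-12 - 4))*4419 = -3548180 + sqrt(-248 + 2*(-4)*(-16))*4419 = -3548180 + sqrt(-248 + 128)*4419 = -3548180 + sqrt(-120)*4419 = -3548180 + (2*I*sqrt(30))*4419 = -3548180 + 8838*I*sqrt(30)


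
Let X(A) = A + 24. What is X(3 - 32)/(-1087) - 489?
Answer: -531538/1087 ≈ -489.00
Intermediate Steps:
X(A) = 24 + A
X(3 - 32)/(-1087) - 489 = (24 + (3 - 32))/(-1087) - 489 = (24 - 29)*(-1/1087) - 489 = -5*(-1/1087) - 489 = 5/1087 - 489 = -531538/1087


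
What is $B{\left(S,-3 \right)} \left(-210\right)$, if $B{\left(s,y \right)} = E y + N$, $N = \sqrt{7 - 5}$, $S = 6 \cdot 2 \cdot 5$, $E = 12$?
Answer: $7560 - 210 \sqrt{2} \approx 7263.0$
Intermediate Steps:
$S = 60$ ($S = 12 \cdot 5 = 60$)
$N = \sqrt{2} \approx 1.4142$
$B{\left(s,y \right)} = \sqrt{2} + 12 y$ ($B{\left(s,y \right)} = 12 y + \sqrt{2} = \sqrt{2} + 12 y$)
$B{\left(S,-3 \right)} \left(-210\right) = \left(\sqrt{2} + 12 \left(-3\right)\right) \left(-210\right) = \left(\sqrt{2} - 36\right) \left(-210\right) = \left(-36 + \sqrt{2}\right) \left(-210\right) = 7560 - 210 \sqrt{2}$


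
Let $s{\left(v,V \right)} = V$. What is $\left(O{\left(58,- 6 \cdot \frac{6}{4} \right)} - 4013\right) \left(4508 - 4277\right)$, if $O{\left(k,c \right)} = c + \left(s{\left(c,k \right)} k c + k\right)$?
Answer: $-7909440$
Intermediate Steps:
$O{\left(k,c \right)} = c + k + c k^{2}$ ($O{\left(k,c \right)} = c + \left(k k c + k\right) = c + \left(k^{2} c + k\right) = c + \left(c k^{2} + k\right) = c + \left(k + c k^{2}\right) = c + k + c k^{2}$)
$\left(O{\left(58,- 6 \cdot \frac{6}{4} \right)} - 4013\right) \left(4508 - 4277\right) = \left(\left(- 6 \cdot \frac{6}{4} + 58 + - 6 \cdot \frac{6}{4} \cdot 58^{2}\right) - 4013\right) \left(4508 - 4277\right) = \left(\left(- 6 \cdot 6 \cdot \frac{1}{4} + 58 + - 6 \cdot 6 \cdot \frac{1}{4} \cdot 3364\right) - 4013\right) 231 = \left(\left(\left(-6\right) \frac{3}{2} + 58 + \left(-6\right) \frac{3}{2} \cdot 3364\right) - 4013\right) 231 = \left(\left(-9 + 58 - 30276\right) - 4013\right) 231 = \left(-30227 - 4013\right) 231 = \left(-34240\right) 231 = -7909440$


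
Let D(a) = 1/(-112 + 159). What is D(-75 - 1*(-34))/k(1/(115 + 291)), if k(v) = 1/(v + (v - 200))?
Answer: -40599/9541 ≈ -4.2552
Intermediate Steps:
D(a) = 1/47
k(v) = 1/(-200 + 2*v) (k(v) = 1/(v + (-200 + v)) = 1/(-200 + 2*v))
D(-75 - 1*(-34))/k(1/(115 + 291)) = 1/(47*((1/(2*(-100 + 1/(115 + 291)))))) = 1/(47*((1/(2*(-100 + 1/406))))) = 1/(47*((1/(2*(-40599/406))))) = 1/(47*(((1/2)*(-406/40599)))) = 1/(47*(-203/40599)) = (1/47)*(-40599/203) = -40599/9541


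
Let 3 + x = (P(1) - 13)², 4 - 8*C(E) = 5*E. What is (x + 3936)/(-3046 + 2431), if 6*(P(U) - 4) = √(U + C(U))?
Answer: -1156039/177120 + √14/820 ≈ -6.5223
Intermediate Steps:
C(E) = ½ - 5*E/8
P(U) = 4 + √(½ + 3*U/8)/6 (P(U) = 4 + √(U + (½ - 5*U/8))/6 = 4 + √(½ + 3*U/8)/6)
x = -3 + (-9 + √14/24)² (x = -3 + ((4 + √(8 + 6*1)/24) - 13)² = -3 + ((4 + √(8 + 6)/24) - 13)² = -3 + ((4 + √14/24) - 13)² = -3 + (-9 + √14/24)² ≈ 75.218)
(x + 3936)/(-3046 + 2431) = ((22471/288 - 3*√14/4) + 3936)/(-3046 + 2431) = (1156039/288 - 3*√14/4)/(-615) = (1156039/288 - 3*√14/4)*(-1/615) = -1156039/177120 + √14/820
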